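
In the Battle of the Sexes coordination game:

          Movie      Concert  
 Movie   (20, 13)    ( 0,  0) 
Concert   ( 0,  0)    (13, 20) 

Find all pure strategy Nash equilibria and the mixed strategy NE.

Pure NE: (Movie, Movie) and (Concert, Concert); Mixed NE: p = 0.6061, q = 0.3939

Work:
Check pure NE:
(Movie, Movie): (20, 13) - no unilateral deviation beneficial
(Concert, Concert): (13, 20) - no unilateral deviation beneficial
Mixed NE: P1 plays Movie with p = 0.6061, P2 plays Movie with q = 0.3939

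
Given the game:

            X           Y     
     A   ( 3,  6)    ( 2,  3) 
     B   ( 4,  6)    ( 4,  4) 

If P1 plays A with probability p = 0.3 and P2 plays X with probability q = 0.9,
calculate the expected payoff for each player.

E[P1] = 3.67, E[P2] = 5.77

Work:
E[P1] = p·q·π₁(A,X) + p·(1-q)·π₁(A,Y) + (1-p)·q·π₁(B,X) + (1-p)·(1-q)·π₁(B,Y)
= 0.3·0.9·3 + 0.3·0.1·2 + 0.7·0.9·4 + 0.7·0.1·4
= 3.67

E[P2] = 5.77 (similar calculation)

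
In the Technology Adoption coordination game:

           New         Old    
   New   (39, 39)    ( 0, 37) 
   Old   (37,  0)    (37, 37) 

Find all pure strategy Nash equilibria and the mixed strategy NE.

Pure NE: (New, New) and (Old, Old); Mixed NE: p = 0.9487, q = 0.9487

Work:
Check pure NE:
(New, New): (39, 39) - no unilateral deviation beneficial
(Old, Old): (37, 37) - no unilateral deviation beneficial
Mixed NE: P1 plays New with p = 0.9487, P2 plays New with q = 0.9487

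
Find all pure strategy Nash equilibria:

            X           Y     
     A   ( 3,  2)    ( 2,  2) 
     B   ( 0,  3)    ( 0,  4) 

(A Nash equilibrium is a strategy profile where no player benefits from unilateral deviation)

Nash equilibrium: (A, X), (A, Y)

Work:
Best responses:
  P1 vs X: payoffs [3, 0] → best response A (payoff 3)
  P1 vs Y: payoffs [2, 0] → best response A (payoff 2)
  P2 vs A: payoffs [2, 2] → best response X/Y (payoff 2)
  P2 vs B: payoffs [3, 4] → best response Y (payoff 4)
Mutual best responses: (A,X), (A,Y) → Nash equilibria.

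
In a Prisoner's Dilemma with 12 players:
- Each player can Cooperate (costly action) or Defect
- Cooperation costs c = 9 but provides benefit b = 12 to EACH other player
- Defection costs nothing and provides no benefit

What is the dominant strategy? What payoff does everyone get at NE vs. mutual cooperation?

Dominant: Defect; NE payoff = 0; Coop payoff = 123

Work:
Defect dominates (saves cost c = 9, benefit to others is external)
NE: All defect → everyone gets 0
If all cooperate: each receives (11)×12 - 9 = 123
Social dilemma: 123 > 0 but NE gives 0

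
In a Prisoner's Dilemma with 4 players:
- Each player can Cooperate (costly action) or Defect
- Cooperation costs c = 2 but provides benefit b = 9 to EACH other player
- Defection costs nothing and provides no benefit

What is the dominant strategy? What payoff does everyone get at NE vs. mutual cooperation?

Dominant: Defect; NE payoff = 0; Coop payoff = 25

Work:
Defect dominates (saves cost c = 2, benefit to others is external)
NE: All defect → everyone gets 0
If all cooperate: each receives (3)×9 - 2 = 25
Social dilemma: 25 > 0 but NE gives 0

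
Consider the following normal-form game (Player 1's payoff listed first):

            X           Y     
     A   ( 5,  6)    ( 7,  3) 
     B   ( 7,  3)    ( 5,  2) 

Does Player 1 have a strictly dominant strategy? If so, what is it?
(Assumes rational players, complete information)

No strictly dominant strategy exists for Player 1

Work:
A strategy strictly dominates another if it gives a strictly higher payoff against every opponent action. Compare each pair of P1's strategies column-by-column:
  A vs B: [5 vs 7, 7 vs 5] → A does not strictly dominate B (column X: 5 ≤ 7)
  B vs A: [7 vs 5, 5 vs 7] → B does not strictly dominate A (column Y: 5 ≤ 7)
No single strategy strictly dominates all others → no strictly dominant strategy.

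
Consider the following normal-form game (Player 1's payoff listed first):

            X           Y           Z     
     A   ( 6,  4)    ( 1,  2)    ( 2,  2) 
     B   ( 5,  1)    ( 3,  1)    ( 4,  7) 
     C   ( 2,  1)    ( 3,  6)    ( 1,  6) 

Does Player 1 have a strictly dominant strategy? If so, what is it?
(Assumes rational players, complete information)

No strictly dominant strategy exists for Player 1

Work:
A strategy strictly dominates another if it gives a strictly higher payoff against every opponent action. Compare each pair of P1's strategies column-by-column:
  A vs B: [6 vs 5, 1 vs 3, 2 vs 4] → A does not strictly dominate B (column Y: 1 ≤ 3)
  A vs C: [6 vs 2, 1 vs 3, 2 vs 1] → A does not strictly dominate C (column Y: 1 ≤ 3)
  B vs A: [5 vs 6, 3 vs 1, 4 vs 2] → B does not strictly dominate A (column X: 5 ≤ 6)
  B vs C: [5 vs 2, 3 vs 3, 4 vs 1] → B does not strictly dominate C (column Y: 3 ≤ 3)
  C vs A: [2 vs 6, 3 vs 1, 1 vs 2] → C does not strictly dominate A (column X: 2 ≤ 6)
  C vs B: [2 vs 5, 3 vs 3, 1 vs 4] → C does not strictly dominate B (column X: 2 ≤ 5)
No single strategy strictly dominates all others → no strictly dominant strategy.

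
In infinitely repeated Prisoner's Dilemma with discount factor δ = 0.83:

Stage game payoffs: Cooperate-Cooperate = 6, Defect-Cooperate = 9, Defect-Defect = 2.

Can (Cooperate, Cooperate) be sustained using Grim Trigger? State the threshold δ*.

δ* = 0.4286; since δ = 0.83 ≥ 0.4286, cooperation can be sustained

Work:
For Grim Trigger:
Cooperate forever: 6/(1-δ)
Defect then punished: 9 + 2·δ/(1-δ)
Need: 6/(1-δ) ≥ 9 + 2·δ/(1-δ)
Solving: δ ≥ (T-R)/(T-P) = (9-6)/(9-2) = 0.4286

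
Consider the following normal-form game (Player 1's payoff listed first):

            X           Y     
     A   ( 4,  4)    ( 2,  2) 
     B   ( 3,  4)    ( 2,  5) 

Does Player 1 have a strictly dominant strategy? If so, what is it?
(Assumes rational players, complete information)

No strictly dominant strategy exists for Player 1

Work:
A strategy strictly dominates another if it gives a strictly higher payoff against every opponent action. Compare each pair of P1's strategies column-by-column:
  A vs B: [4 vs 3, 2 vs 2] → A does not strictly dominate B (column Y: 2 ≤ 2)
  B vs A: [3 vs 4, 2 vs 2] → B does not strictly dominate A (column X: 3 ≤ 4)
No single strategy strictly dominates all others → no strictly dominant strategy.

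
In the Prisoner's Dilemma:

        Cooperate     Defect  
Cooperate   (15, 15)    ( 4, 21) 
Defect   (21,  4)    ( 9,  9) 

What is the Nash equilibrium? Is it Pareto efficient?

(Defect, Defect) is NE; not Pareto efficient

Work:
Defect dominates Cooperate for both players:
If P2 cooperates: Defect (21) > Cooperate (15)
If P2 defects: Defect (9) > Cooperate (4)
NE: (Defect, Defect) with payoff (9, 9)
But (Cooperate, Cooperate) = (15, 15) Pareto dominates (9, 9)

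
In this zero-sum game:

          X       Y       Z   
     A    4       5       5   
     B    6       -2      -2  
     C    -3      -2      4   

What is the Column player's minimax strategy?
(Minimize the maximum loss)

Column should play Y or Z (all achieve the minimum), value = 5

Work:
Column player minimizes Row's maximum payoff:
Column X: max payoff to Row = 6
Column Y: max payoff to Row = 5
Column Z: max payoff to Row = 5
Minimum is 5, achieved by columns Y, Z (tied).
Each of Y or Z is a minimax strategy.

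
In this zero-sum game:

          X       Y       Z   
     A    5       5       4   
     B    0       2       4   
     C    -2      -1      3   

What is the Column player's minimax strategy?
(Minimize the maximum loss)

Column should play Z, value = 4

Work:
Column player minimizes Row's maximum payoff:
Column X: max payoff to Row = 5
Column Y: max payoff to Row = 5
Column Z: max payoff to Row = 4
Minimum is 4, achieved by column Z.
Minimax strategy: Z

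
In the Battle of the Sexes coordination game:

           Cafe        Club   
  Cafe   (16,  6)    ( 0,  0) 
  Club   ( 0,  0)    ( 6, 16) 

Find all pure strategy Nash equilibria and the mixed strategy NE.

Pure NE: (Cafe, Cafe) and (Club, Club); Mixed NE: p = 0.7273, q = 0.2727

Work:
Check pure NE:
(Cafe, Cafe): (16, 6) - no unilateral deviation beneficial
(Club, Club): (6, 16) - no unilateral deviation beneficial
Mixed NE: P1 plays Cafe with p = 0.7273, P2 plays Cafe with q = 0.2727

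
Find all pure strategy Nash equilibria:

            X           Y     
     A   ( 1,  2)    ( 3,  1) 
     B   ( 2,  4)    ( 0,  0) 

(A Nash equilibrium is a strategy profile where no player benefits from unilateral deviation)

Nash equilibrium: (B, X)

Work:
Best responses:
  P1 vs X: payoffs [1, 2] → best response B (payoff 2)
  P1 vs Y: payoffs [3, 0] → best response A (payoff 3)
  P2 vs A: payoffs [2, 1] → best response X (payoff 2)
  P2 vs B: payoffs [4, 0] → best response X (payoff 4)
Mutual best responses: (B,X) → Nash equilibria.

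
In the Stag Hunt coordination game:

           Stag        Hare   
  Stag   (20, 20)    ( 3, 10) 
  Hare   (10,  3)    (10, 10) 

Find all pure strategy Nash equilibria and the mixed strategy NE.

Pure NE: (Stag, Stag) and (Hare, Hare); Mixed NE: p = 0.4118, q = 0.4118

Work:
Check pure NE:
(Stag, Stag): (20, 20) - no unilateral deviation beneficial
(Hare, Hare): (10, 10) - no unilateral deviation beneficial
Mixed NE: P1 plays Stag with p = 0.4118, P2 plays Stag with q = 0.4118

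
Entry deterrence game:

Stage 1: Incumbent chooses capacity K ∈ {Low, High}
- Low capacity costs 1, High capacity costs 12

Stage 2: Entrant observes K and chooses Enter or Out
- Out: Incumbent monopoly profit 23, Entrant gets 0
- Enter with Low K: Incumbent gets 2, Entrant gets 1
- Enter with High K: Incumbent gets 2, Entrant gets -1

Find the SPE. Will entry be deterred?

SPE: (High, Enter|Low, Out|High); Entry deterred. Incumbent net profit = 11

Work:
After Low K: Entrant enters (1 > 0)
After High K: Entrant stays out (-1 < 0)
Incumbent: Low → 2−1=1, High → 23−12=11
Incumbent chooses High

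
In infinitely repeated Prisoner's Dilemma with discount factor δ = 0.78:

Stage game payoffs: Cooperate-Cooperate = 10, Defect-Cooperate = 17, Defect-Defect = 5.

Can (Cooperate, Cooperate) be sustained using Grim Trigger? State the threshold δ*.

δ* = 0.5833; since δ = 0.78 ≥ 0.5833, cooperation can be sustained

Work:
For Grim Trigger:
Cooperate forever: 10/(1-δ)
Defect then punished: 17 + 5·δ/(1-δ)
Need: 10/(1-δ) ≥ 17 + 5·δ/(1-δ)
Solving: δ ≥ (T-R)/(T-P) = (17-10)/(17-5) = 0.5833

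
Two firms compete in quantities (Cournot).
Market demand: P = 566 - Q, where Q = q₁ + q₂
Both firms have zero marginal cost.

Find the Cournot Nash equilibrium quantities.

q₁* = q₂* = 188.67; P* = 188.67

Work:
Profit: π_i = P·q_i = (a - q_i - q_j)·q_i
FOC: ∂π_i/∂q_i = a - 2q_i - q_j = 0
Reaction function: q_i = (566 - q_j)/2
Symmetry: q* = 566/3 = 188.67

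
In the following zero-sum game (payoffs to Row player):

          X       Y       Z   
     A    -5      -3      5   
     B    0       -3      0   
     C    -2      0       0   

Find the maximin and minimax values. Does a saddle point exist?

Maximin = -2, Minimax = 0, Saddle: False

Work:
Row minimums: [-5, -3, -2] → maximin = -2
Column maximums: [0, 0, 5] → minimax = 0
No saddle point (maximin ≠ minimax). Mixed strategy needed.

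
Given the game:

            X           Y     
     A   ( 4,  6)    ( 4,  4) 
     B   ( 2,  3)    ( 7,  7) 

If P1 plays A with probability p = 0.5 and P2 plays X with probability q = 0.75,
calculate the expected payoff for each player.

E[P1] = 3.625, E[P2] = 4.75

Work:
E[P1] = p·q·π₁(A,X) + p·(1-q)·π₁(A,Y) + (1-p)·q·π₁(B,X) + (1-p)·(1-q)·π₁(B,Y)
= 0.5·0.75·4 + 0.5·0.25·4 + 0.5·0.75·2 + 0.5·0.25·7
= 3.625

E[P2] = 4.75 (similar calculation)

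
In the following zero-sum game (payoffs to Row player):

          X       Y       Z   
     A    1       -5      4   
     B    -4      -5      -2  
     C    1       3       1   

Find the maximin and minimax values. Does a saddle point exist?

Maximin = 1, Minimax = 1, Saddle: True

Work:
Row minimums: [-5, -5, 1] → maximin = 1
Column maximums: [1, 3, 4] → minimax = 1
Saddle point exists! Game value = 1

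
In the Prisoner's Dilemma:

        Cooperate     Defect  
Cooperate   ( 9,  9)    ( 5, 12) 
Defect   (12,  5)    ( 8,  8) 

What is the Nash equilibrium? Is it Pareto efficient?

(Defect, Defect) is NE; not Pareto efficient

Work:
Defect dominates Cooperate for both players:
If P2 cooperates: Defect (12) > Cooperate (9)
If P2 defects: Defect (8) > Cooperate (5)
NE: (Defect, Defect) with payoff (8, 8)
But (Cooperate, Cooperate) = (9, 9) Pareto dominates (8, 8)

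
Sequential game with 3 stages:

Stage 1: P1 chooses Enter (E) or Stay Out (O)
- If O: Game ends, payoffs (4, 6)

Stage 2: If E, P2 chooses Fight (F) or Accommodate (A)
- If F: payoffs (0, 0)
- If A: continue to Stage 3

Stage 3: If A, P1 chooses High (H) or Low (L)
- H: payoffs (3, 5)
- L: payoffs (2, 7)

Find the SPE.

SPE: (O, A, H); Outcome (4, 6)

Work:
Stage 3: P1 chooses H (3 vs 2)
Stage 2: P2: F->0, A->5 (anticipating H). Choose A
Stage 1: P1: O->4, E->3 (anticipating A, H). Choose O
SPE path: O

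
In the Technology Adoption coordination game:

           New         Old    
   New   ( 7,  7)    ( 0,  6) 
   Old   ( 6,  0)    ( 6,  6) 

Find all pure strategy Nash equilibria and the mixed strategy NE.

Pure NE: (New, New) and (Old, Old); Mixed NE: p = 0.8571, q = 0.8571

Work:
Check pure NE:
(New, New): (7, 7) - no unilateral deviation beneficial
(Old, Old): (6, 6) - no unilateral deviation beneficial
Mixed NE: P1 plays New with p = 0.8571, P2 plays New with q = 0.8571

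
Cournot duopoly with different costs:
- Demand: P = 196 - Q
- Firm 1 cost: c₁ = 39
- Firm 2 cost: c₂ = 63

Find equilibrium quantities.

q₁* = 60.33, q₂* = 36.33

Work:
Reaction: q₁ = (196 - 39 - q₂)/2
Reaction: q₂ = (196 - 63 - q₁)/2
Solve simultaneously:
q₁* = (196 - 2×39 + 63)/3 = 60.33
q₂* = (196 - 2×63 + 39)/3 = 36.33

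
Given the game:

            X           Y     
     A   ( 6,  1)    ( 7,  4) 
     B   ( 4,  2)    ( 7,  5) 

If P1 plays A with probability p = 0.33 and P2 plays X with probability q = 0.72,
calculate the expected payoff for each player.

E[P1] = 5.3152, E[P2] = 2.51

Work:
E[P1] = p·q·π₁(A,X) + p·(1-q)·π₁(A,Y) + (1-p)·q·π₁(B,X) + (1-p)·(1-q)·π₁(B,Y)
= 0.33·0.72·6 + 0.33·0.28·7 + 0.67·0.72·4 + 0.67·0.28·7
= 5.3152

E[P2] = 2.51 (similar calculation)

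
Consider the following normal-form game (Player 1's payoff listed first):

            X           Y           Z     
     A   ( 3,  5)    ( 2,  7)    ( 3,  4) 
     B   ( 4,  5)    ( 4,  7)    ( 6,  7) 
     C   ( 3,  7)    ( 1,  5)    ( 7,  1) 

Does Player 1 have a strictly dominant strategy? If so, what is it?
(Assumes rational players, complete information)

No strictly dominant strategy exists for Player 1

Work:
A strategy strictly dominates another if it gives a strictly higher payoff against every opponent action. Compare each pair of P1's strategies column-by-column:
  A vs B: [3 vs 4, 2 vs 4, 3 vs 6] → A does not strictly dominate B (column X: 3 ≤ 4)
  A vs C: [3 vs 3, 2 vs 1, 3 vs 7] → A does not strictly dominate C (column X: 3 ≤ 3)
  B vs A: [4 vs 3, 4 vs 2, 6 vs 3] → B strictly dominates A
  B vs C: [4 vs 3, 4 vs 1, 6 vs 7] → B does not strictly dominate C (column Z: 6 ≤ 7)
  C vs A: [3 vs 3, 1 vs 2, 7 vs 3] → C does not strictly dominate A (column X: 3 ≤ 3)
  C vs B: [3 vs 4, 1 vs 4, 7 vs 6] → C does not strictly dominate B (column X: 3 ≤ 4)
No single strategy strictly dominates all others → no strictly dominant strategy.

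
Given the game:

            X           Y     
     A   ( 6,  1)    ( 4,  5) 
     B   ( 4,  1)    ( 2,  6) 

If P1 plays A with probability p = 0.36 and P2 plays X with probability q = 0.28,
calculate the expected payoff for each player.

E[P1] = 3.28, E[P2] = 4.3408

Work:
E[P1] = p·q·π₁(A,X) + p·(1-q)·π₁(A,Y) + (1-p)·q·π₁(B,X) + (1-p)·(1-q)·π₁(B,Y)
= 0.36·0.28·6 + 0.36·0.72·4 + 0.64·0.28·4 + 0.64·0.72·2
= 3.28

E[P2] = 4.3408 (similar calculation)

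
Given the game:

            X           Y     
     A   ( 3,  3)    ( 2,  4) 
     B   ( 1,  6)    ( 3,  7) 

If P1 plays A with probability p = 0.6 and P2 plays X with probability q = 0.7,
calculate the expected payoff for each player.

E[P1] = 2.26, E[P2] = 4.5

Work:
E[P1] = p·q·π₁(A,X) + p·(1-q)·π₁(A,Y) + (1-p)·q·π₁(B,X) + (1-p)·(1-q)·π₁(B,Y)
= 0.6·0.7·3 + 0.6·0.3·2 + 0.4·0.7·1 + 0.4·0.3·3
= 2.26

E[P2] = 4.5 (similar calculation)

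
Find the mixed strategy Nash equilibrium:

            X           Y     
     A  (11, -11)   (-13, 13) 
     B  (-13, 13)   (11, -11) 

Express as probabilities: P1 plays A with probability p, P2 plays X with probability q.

p = 0.5, q = 0.5

Work:
Find probabilities that make opponent indifferent:
P2 chooses q to make P1 indifferent between A and B
P1 chooses p to make P2 indifferent between X and Y
Mixed NE: P1 plays (A: 0.5, B: 0.5), P2 plays (X: 0.5, Y: 0.5)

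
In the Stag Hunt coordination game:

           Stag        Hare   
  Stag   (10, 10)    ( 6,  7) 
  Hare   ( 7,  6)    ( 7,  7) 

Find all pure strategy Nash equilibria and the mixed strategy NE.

Pure NE: (Stag, Stag) and (Hare, Hare); Mixed NE: p = 0.25, q = 0.25

Work:
Check pure NE:
(Stag, Stag): (10, 10) - no unilateral deviation beneficial
(Hare, Hare): (7, 7) - no unilateral deviation beneficial
Mixed NE: P1 plays Stag with p = 0.25, P2 plays Stag with q = 0.25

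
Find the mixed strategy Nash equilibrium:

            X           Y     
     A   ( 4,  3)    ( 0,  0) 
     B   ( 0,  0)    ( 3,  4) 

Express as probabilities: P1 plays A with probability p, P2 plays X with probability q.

p = 0.5714, q = 0.4286

Work:
Find probabilities that make opponent indifferent:
P2 chooses q to make P1 indifferent between A and B
P1 chooses p to make P2 indifferent between X and Y
Mixed NE: P1 plays (A: 0.5714, B: 0.4286), P2 plays (X: 0.4286, Y: 0.5714)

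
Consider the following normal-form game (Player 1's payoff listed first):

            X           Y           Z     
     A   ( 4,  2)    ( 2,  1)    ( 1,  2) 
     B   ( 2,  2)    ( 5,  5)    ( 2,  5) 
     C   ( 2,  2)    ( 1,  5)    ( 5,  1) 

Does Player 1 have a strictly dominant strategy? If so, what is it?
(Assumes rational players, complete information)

No strictly dominant strategy exists for Player 1

Work:
A strategy strictly dominates another if it gives a strictly higher payoff against every opponent action. Compare each pair of P1's strategies column-by-column:
  A vs B: [4 vs 2, 2 vs 5, 1 vs 2] → A does not strictly dominate B (column Y: 2 ≤ 5)
  A vs C: [4 vs 2, 2 vs 1, 1 vs 5] → A does not strictly dominate C (column Z: 1 ≤ 5)
  B vs A: [2 vs 4, 5 vs 2, 2 vs 1] → B does not strictly dominate A (column X: 2 ≤ 4)
  B vs C: [2 vs 2, 5 vs 1, 2 vs 5] → B does not strictly dominate C (column X: 2 ≤ 2)
  C vs A: [2 vs 4, 1 vs 2, 5 vs 1] → C does not strictly dominate A (column X: 2 ≤ 4)
  C vs B: [2 vs 2, 1 vs 5, 5 vs 2] → C does not strictly dominate B (column X: 2 ≤ 2)
No single strategy strictly dominates all others → no strictly dominant strategy.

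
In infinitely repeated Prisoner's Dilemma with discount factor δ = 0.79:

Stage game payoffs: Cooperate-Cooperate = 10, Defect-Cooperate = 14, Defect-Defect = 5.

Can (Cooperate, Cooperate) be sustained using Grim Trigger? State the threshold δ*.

δ* = 0.4444; since δ = 0.79 ≥ 0.4444, cooperation can be sustained

Work:
For Grim Trigger:
Cooperate forever: 10/(1-δ)
Defect then punished: 14 + 5·δ/(1-δ)
Need: 10/(1-δ) ≥ 14 + 5·δ/(1-δ)
Solving: δ ≥ (T-R)/(T-P) = (14-10)/(14-5) = 0.4444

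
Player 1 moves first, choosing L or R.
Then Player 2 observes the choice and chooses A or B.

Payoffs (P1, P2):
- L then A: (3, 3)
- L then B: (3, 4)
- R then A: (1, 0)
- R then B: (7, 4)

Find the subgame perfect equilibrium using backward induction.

P1 plays R, P2 plays B after L and B after R; Payoff (7, 4)

Work:
Backward induction:
After L: P2 chooses B → P1 gets 3
After R: P2 chooses B → P1 gets 7
P1 chooses R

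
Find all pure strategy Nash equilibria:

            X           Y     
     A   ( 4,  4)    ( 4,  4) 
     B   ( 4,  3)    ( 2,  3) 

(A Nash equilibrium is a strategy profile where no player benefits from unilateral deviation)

Nash equilibrium: (A, X), (A, Y), (B, X)

Work:
Best responses:
  P1 vs X: payoffs [4, 4] → best response A/B (payoff 4)
  P1 vs Y: payoffs [4, 2] → best response A (payoff 4)
  P2 vs A: payoffs [4, 4] → best response X/Y (payoff 4)
  P2 vs B: payoffs [3, 3] → best response X/Y (payoff 3)
Mutual best responses: (A,X), (A,Y), (B,X) → Nash equilibria.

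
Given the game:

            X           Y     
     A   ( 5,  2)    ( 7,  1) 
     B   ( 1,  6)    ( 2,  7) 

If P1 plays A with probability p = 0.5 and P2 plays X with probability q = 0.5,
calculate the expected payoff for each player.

E[P1] = 3.75, E[P2] = 4.0

Work:
E[P1] = p·q·π₁(A,X) + p·(1-q)·π₁(A,Y) + (1-p)·q·π₁(B,X) + (1-p)·(1-q)·π₁(B,Y)
= 0.5·0.5·5 + 0.5·0.5·7 + 0.5·0.5·1 + 0.5·0.5·2
= 3.75

E[P2] = 4.0 (similar calculation)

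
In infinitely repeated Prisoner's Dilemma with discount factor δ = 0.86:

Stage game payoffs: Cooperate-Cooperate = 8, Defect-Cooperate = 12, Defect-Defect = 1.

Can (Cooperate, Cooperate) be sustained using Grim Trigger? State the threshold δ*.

δ* = 0.3636; since δ = 0.86 ≥ 0.3636, cooperation can be sustained

Work:
For Grim Trigger:
Cooperate forever: 8/(1-δ)
Defect then punished: 12 + 1·δ/(1-δ)
Need: 8/(1-δ) ≥ 12 + 1·δ/(1-δ)
Solving: δ ≥ (T-R)/(T-P) = (12-8)/(12-1) = 0.3636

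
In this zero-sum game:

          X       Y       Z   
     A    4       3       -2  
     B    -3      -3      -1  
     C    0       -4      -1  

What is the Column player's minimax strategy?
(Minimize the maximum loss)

Column should play Z, value = -1

Work:
Column player minimizes Row's maximum payoff:
Column X: max payoff to Row = 4
Column Y: max payoff to Row = 3
Column Z: max payoff to Row = -1
Minimum is -1, achieved by column Z.
Minimax strategy: Z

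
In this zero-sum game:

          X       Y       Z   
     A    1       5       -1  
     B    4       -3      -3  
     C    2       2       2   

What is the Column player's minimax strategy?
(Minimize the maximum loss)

Column should play Z, value = 2

Work:
Column player minimizes Row's maximum payoff:
Column X: max payoff to Row = 4
Column Y: max payoff to Row = 5
Column Z: max payoff to Row = 2
Minimum is 2, achieved by column Z.
Minimax strategy: Z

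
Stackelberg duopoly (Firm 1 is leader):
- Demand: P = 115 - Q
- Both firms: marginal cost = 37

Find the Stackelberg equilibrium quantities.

q₁* (leader) = 39.0, q₂* (follower) = 19.5

Work:
Follower's reaction: q₂ = (a - c - q₁)/2
Leader substitutes: π₁ = q₁·(a - q₁ - (a-c-q₁)/2 - c)
FOC: q₁* = (115 - 37)/2 = 39.00
Then: q₂* = (115 - 37 - 39.0)/2 = 19.50
Leader has first-mover advantage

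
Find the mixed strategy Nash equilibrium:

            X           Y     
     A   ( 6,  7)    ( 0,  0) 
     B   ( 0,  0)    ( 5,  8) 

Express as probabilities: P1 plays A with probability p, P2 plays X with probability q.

p = 0.5333, q = 0.4545

Work:
Find probabilities that make opponent indifferent:
P2 chooses q to make P1 indifferent between A and B
P1 chooses p to make P2 indifferent between X and Y
Mixed NE: P1 plays (A: 0.5333, B: 0.4667), P2 plays (X: 0.4545, Y: 0.5455)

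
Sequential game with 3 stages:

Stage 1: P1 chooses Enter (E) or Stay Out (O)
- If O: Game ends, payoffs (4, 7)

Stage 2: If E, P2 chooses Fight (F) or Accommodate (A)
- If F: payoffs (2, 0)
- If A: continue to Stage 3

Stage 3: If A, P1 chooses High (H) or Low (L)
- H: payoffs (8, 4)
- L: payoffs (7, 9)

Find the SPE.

SPE: (E, A, H); Outcome (8, 4)

Work:
Stage 3: P1 chooses H (8 vs 7)
Stage 2: P2: F->0, A->4 (anticipating H). Choose A
Stage 1: P1: O->4, E->8 (anticipating A, H). Choose E
SPE path: E -> A -> H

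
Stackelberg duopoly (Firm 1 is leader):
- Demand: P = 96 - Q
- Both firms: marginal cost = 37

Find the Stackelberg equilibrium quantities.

q₁* (leader) = 29.5, q₂* (follower) = 14.75

Work:
Follower's reaction: q₂ = (a - c - q₁)/2
Leader substitutes: π₁ = q₁·(a - q₁ - (a-c-q₁)/2 - c)
FOC: q₁* = (96 - 37)/2 = 29.50
Then: q₂* = (96 - 37 - 29.5)/2 = 14.75
Leader has first-mover advantage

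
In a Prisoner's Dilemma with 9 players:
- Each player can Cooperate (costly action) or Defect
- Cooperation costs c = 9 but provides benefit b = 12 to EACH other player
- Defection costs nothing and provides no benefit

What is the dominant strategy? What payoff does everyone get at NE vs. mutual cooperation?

Dominant: Defect; NE payoff = 0; Coop payoff = 87

Work:
Defect dominates (saves cost c = 9, benefit to others is external)
NE: All defect → everyone gets 0
If all cooperate: each receives (8)×12 - 9 = 87
Social dilemma: 87 > 0 but NE gives 0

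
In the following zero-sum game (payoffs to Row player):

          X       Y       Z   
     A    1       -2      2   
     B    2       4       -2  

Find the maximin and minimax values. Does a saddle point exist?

Maximin = -2, Minimax = 2, Saddle: False

Work:
Row minimums: [-2, -2] → maximin = -2
Column maximums: [2, 4, 2] → minimax = 2
No saddle point (maximin ≠ minimax). Mixed strategy needed.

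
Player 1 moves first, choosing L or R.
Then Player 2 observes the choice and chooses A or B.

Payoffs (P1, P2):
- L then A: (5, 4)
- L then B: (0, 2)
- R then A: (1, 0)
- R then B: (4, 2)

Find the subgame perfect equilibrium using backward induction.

P1 plays L, P2 plays A after L and B after R; Payoff (5, 4)

Work:
Backward induction:
After L: P2 chooses A → P1 gets 5
After R: P2 chooses B → P1 gets 4
P1 chooses L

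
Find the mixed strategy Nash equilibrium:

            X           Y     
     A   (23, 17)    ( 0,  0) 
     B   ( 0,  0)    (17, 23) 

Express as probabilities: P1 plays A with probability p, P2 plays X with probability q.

p = 0.575, q = 0.425

Work:
Find probabilities that make opponent indifferent:
P2 chooses q to make P1 indifferent between A and B
P1 chooses p to make P2 indifferent between X and Y
Mixed NE: P1 plays (A: 0.575, B: 0.425), P2 plays (X: 0.425, Y: 0.575)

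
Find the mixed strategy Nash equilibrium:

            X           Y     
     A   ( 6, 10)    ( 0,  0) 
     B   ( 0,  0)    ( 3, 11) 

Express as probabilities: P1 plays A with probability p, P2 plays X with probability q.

p = 0.5238, q = 0.3333

Work:
Find probabilities that make opponent indifferent:
P2 chooses q to make P1 indifferent between A and B
P1 chooses p to make P2 indifferent between X and Y
Mixed NE: P1 plays (A: 0.5238, B: 0.4762), P2 plays (X: 0.3333, Y: 0.6667)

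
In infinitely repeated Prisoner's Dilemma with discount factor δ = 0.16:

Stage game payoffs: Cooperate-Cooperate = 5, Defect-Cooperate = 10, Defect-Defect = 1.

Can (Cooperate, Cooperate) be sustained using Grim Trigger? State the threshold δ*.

δ* = 0.5556; since δ = 0.16 < 0.5556, cooperation cannot be sustained

Work:
For Grim Trigger:
Cooperate forever: 5/(1-δ)
Defect then punished: 10 + 1·δ/(1-δ)
Need: 5/(1-δ) ≥ 10 + 1·δ/(1-δ)
Solving: δ ≥ (T-R)/(T-P) = (10-5)/(10-1) = 0.5556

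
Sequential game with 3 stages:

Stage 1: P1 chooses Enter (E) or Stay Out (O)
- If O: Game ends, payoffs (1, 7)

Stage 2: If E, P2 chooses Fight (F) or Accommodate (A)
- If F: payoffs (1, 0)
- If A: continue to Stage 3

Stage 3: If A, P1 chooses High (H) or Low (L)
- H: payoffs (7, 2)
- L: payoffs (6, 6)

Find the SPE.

SPE: (E, A, H); Outcome (7, 2)

Work:
Stage 3: P1 chooses H (7 vs 6)
Stage 2: P2: F->0, A->2 (anticipating H). Choose A
Stage 1: P1: O->1, E->7 (anticipating A, H). Choose E
SPE path: E -> A -> H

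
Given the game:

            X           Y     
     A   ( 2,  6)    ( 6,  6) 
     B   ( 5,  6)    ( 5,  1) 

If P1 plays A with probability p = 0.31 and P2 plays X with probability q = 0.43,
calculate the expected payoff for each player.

E[P1] = 4.7768, E[P2] = 4.0335

Work:
E[P1] = p·q·π₁(A,X) + p·(1-q)·π₁(A,Y) + (1-p)·q·π₁(B,X) + (1-p)·(1-q)·π₁(B,Y)
= 0.31·0.43·2 + 0.31·0.57·6 + 0.69·0.43·5 + 0.69·0.57·5
= 4.7768

E[P2] = 4.0335 (similar calculation)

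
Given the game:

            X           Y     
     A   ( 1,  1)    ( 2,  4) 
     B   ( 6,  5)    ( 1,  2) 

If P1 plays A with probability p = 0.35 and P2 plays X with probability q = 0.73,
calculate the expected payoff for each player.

E[P1] = 3.467, E[P2] = 3.357

Work:
E[P1] = p·q·π₁(A,X) + p·(1-q)·π₁(A,Y) + (1-p)·q·π₁(B,X) + (1-p)·(1-q)·π₁(B,Y)
= 0.35·0.73·1 + 0.35·0.27·2 + 0.65·0.73·6 + 0.65·0.27·1
= 3.467

E[P2] = 3.357 (similar calculation)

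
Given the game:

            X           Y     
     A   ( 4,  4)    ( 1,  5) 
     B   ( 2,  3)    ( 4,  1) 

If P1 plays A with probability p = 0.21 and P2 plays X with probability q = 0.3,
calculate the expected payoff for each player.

E[P1] = 3.085, E[P2] = 2.251

Work:
E[P1] = p·q·π₁(A,X) + p·(1-q)·π₁(A,Y) + (1-p)·q·π₁(B,X) + (1-p)·(1-q)·π₁(B,Y)
= 0.21·0.3·4 + 0.21·0.7·1 + 0.79·0.3·2 + 0.79·0.7·4
= 3.085

E[P2] = 2.251 (similar calculation)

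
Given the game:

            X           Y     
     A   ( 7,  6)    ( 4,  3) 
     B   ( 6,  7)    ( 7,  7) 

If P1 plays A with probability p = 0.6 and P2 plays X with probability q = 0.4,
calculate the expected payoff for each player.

E[P1] = 5.76, E[P2] = 5.32

Work:
E[P1] = p·q·π₁(A,X) + p·(1-q)·π₁(A,Y) + (1-p)·q·π₁(B,X) + (1-p)·(1-q)·π₁(B,Y)
= 0.6·0.4·7 + 0.6·0.6·4 + 0.4·0.4·6 + 0.4·0.6·7
= 5.76

E[P2] = 5.32 (similar calculation)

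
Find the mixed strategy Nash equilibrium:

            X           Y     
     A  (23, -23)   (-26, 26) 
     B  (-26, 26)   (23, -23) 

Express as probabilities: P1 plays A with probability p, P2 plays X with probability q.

p = 0.5, q = 0.5

Work:
Find probabilities that make opponent indifferent:
P2 chooses q to make P1 indifferent between A and B
P1 chooses p to make P2 indifferent between X and Y
Mixed NE: P1 plays (A: 0.5, B: 0.5), P2 plays (X: 0.5, Y: 0.5)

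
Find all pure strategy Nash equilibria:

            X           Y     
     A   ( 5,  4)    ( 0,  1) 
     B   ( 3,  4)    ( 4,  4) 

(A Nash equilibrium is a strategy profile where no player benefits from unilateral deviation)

Nash equilibrium: (A, X), (B, Y)

Work:
Best responses:
  P1 vs X: payoffs [5, 3] → best response A (payoff 5)
  P1 vs Y: payoffs [0, 4] → best response B (payoff 4)
  P2 vs A: payoffs [4, 1] → best response X (payoff 4)
  P2 vs B: payoffs [4, 4] → best response X/Y (payoff 4)
Mutual best responses: (A,X), (B,Y) → Nash equilibria.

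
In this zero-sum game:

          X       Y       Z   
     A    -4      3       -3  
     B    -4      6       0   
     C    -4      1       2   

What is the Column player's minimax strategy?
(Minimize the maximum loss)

Column should play X, value = -4

Work:
Column player minimizes Row's maximum payoff:
Column X: max payoff to Row = -4
Column Y: max payoff to Row = 6
Column Z: max payoff to Row = 2
Minimum is -4, achieved by column X.
Minimax strategy: X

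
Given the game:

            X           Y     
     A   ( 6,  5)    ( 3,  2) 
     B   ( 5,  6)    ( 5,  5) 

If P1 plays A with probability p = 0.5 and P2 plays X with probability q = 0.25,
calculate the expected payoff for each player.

E[P1] = 4.375, E[P2] = 4.0

Work:
E[P1] = p·q·π₁(A,X) + p·(1-q)·π₁(A,Y) + (1-p)·q·π₁(B,X) + (1-p)·(1-q)·π₁(B,Y)
= 0.5·0.25·6 + 0.5·0.75·3 + 0.5·0.25·5 + 0.5·0.75·5
= 4.375

E[P2] = 4.0 (similar calculation)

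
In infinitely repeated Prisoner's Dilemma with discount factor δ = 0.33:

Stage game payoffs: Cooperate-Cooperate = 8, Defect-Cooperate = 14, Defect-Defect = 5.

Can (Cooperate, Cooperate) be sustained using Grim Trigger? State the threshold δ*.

δ* = 0.6667; since δ = 0.33 < 0.6667, cooperation cannot be sustained

Work:
For Grim Trigger:
Cooperate forever: 8/(1-δ)
Defect then punished: 14 + 5·δ/(1-δ)
Need: 8/(1-δ) ≥ 14 + 5·δ/(1-δ)
Solving: δ ≥ (T-R)/(T-P) = (14-8)/(14-5) = 0.6667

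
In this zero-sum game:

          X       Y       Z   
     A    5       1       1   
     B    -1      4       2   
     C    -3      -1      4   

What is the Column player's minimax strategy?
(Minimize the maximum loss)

Column should play Y or Z (all achieve the minimum), value = 4

Work:
Column player minimizes Row's maximum payoff:
Column X: max payoff to Row = 5
Column Y: max payoff to Row = 4
Column Z: max payoff to Row = 4
Minimum is 4, achieved by columns Y, Z (tied).
Each of Y or Z is a minimax strategy.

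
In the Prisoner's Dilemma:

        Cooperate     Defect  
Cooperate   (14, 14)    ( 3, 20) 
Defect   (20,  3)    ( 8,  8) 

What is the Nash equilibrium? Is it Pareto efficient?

(Defect, Defect) is NE; not Pareto efficient

Work:
Defect dominates Cooperate for both players:
If P2 cooperates: Defect (20) > Cooperate (14)
If P2 defects: Defect (8) > Cooperate (3)
NE: (Defect, Defect) with payoff (8, 8)
But (Cooperate, Cooperate) = (14, 14) Pareto dominates (8, 8)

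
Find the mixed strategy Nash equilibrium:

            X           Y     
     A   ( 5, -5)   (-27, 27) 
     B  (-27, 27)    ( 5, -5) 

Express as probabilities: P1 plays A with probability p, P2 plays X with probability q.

p = 0.5, q = 0.5

Work:
Find probabilities that make opponent indifferent:
P2 chooses q to make P1 indifferent between A and B
P1 chooses p to make P2 indifferent between X and Y
Mixed NE: P1 plays (A: 0.5, B: 0.5), P2 plays (X: 0.5, Y: 0.5)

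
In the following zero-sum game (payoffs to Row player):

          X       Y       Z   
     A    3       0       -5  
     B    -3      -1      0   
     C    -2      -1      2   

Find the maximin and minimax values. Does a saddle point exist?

Maximin = -2, Minimax = 0, Saddle: False

Work:
Row minimums: [-5, -3, -2] → maximin = -2
Column maximums: [3, 0, 2] → minimax = 0
No saddle point (maximin ≠ minimax). Mixed strategy needed.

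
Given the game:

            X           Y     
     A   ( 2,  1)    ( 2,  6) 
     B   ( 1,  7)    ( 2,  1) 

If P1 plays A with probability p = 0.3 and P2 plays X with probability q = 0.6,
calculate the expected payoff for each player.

E[P1] = 1.58, E[P2] = 4.12

Work:
E[P1] = p·q·π₁(A,X) + p·(1-q)·π₁(A,Y) + (1-p)·q·π₁(B,X) + (1-p)·(1-q)·π₁(B,Y)
= 0.3·0.6·2 + 0.3·0.4·2 + 0.7·0.6·1 + 0.7·0.4·2
= 1.58

E[P2] = 4.12 (similar calculation)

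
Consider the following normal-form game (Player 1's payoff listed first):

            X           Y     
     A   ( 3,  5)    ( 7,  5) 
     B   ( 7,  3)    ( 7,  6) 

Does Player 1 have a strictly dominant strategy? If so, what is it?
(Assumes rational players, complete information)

No strictly dominant strategy exists for Player 1

Work:
A strategy strictly dominates another if it gives a strictly higher payoff against every opponent action. Compare each pair of P1's strategies column-by-column:
  A vs B: [3 vs 7, 7 vs 7] → A does not strictly dominate B (column X: 3 ≤ 7)
  B vs A: [7 vs 3, 7 vs 7] → B does not strictly dominate A (column Y: 7 ≤ 7)
No single strategy strictly dominates all others → no strictly dominant strategy.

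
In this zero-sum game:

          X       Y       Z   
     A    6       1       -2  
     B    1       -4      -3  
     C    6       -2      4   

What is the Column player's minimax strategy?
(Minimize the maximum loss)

Column should play Y, value = 1

Work:
Column player minimizes Row's maximum payoff:
Column X: max payoff to Row = 6
Column Y: max payoff to Row = 1
Column Z: max payoff to Row = 4
Minimum is 1, achieved by column Y.
Minimax strategy: Y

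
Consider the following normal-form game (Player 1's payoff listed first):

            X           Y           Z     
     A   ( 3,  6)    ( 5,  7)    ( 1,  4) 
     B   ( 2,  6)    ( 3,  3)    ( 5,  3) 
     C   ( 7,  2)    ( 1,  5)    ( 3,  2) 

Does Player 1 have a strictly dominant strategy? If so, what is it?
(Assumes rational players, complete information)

No strictly dominant strategy exists for Player 1

Work:
A strategy strictly dominates another if it gives a strictly higher payoff against every opponent action. Compare each pair of P1's strategies column-by-column:
  A vs B: [3 vs 2, 5 vs 3, 1 vs 5] → A does not strictly dominate B (column Z: 1 ≤ 5)
  A vs C: [3 vs 7, 5 vs 1, 1 vs 3] → A does not strictly dominate C (column X: 3 ≤ 7)
  B vs A: [2 vs 3, 3 vs 5, 5 vs 1] → B does not strictly dominate A (column X: 2 ≤ 3)
  B vs C: [2 vs 7, 3 vs 1, 5 vs 3] → B does not strictly dominate C (column X: 2 ≤ 7)
  C vs A: [7 vs 3, 1 vs 5, 3 vs 1] → C does not strictly dominate A (column Y: 1 ≤ 5)
  C vs B: [7 vs 2, 1 vs 3, 3 vs 5] → C does not strictly dominate B (column Y: 1 ≤ 3)
No single strategy strictly dominates all others → no strictly dominant strategy.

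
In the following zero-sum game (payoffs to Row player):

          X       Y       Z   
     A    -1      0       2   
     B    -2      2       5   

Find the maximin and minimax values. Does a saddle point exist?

Maximin = -1, Minimax = -1, Saddle: True

Work:
Row minimums: [-1, -2] → maximin = -1
Column maximums: [-1, 2, 5] → minimax = -1
Saddle point exists! Game value = -1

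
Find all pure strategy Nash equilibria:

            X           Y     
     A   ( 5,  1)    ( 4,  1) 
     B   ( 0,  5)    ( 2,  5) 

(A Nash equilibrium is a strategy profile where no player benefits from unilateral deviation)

Nash equilibrium: (A, X), (A, Y)

Work:
Best responses:
  P1 vs X: payoffs [5, 0] → best response A (payoff 5)
  P1 vs Y: payoffs [4, 2] → best response A (payoff 4)
  P2 vs A: payoffs [1, 1] → best response X/Y (payoff 1)
  P2 vs B: payoffs [5, 5] → best response X/Y (payoff 5)
Mutual best responses: (A,X), (A,Y) → Nash equilibria.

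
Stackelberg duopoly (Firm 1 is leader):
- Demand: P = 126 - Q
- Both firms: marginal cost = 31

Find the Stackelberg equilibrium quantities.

q₁* (leader) = 47.5, q₂* (follower) = 23.75

Work:
Follower's reaction: q₂ = (a - c - q₁)/2
Leader substitutes: π₁ = q₁·(a - q₁ - (a-c-q₁)/2 - c)
FOC: q₁* = (126 - 31)/2 = 47.50
Then: q₂* = (126 - 31 - 47.5)/2 = 23.75
Leader has first-mover advantage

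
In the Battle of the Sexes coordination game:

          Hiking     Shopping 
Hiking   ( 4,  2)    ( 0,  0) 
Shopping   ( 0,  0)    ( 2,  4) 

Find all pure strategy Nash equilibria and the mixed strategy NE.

Pure NE: (Hiking, Hiking) and (Shopping, Shopping); Mixed NE: p = 0.6667, q = 0.3333

Work:
Check pure NE:
(Hiking, Hiking): (4, 2) - no unilateral deviation beneficial
(Shopping, Shopping): (2, 4) - no unilateral deviation beneficial
Mixed NE: P1 plays Hiking with p = 0.6667, P2 plays Hiking with q = 0.3333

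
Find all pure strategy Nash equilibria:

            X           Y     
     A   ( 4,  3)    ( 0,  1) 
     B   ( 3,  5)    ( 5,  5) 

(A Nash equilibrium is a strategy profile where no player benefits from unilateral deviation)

Nash equilibrium: (A, X), (B, Y)

Work:
Best responses:
  P1 vs X: payoffs [4, 3] → best response A (payoff 4)
  P1 vs Y: payoffs [0, 5] → best response B (payoff 5)
  P2 vs A: payoffs [3, 1] → best response X (payoff 3)
  P2 vs B: payoffs [5, 5] → best response X/Y (payoff 5)
Mutual best responses: (A,X), (B,Y) → Nash equilibria.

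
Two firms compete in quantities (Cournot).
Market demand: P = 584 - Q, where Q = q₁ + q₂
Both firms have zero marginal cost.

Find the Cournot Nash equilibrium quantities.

q₁* = q₂* = 194.67; P* = 194.67

Work:
Profit: π_i = P·q_i = (a - q_i - q_j)·q_i
FOC: ∂π_i/∂q_i = a - 2q_i - q_j = 0
Reaction function: q_i = (584 - q_j)/2
Symmetry: q* = 584/3 = 194.67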